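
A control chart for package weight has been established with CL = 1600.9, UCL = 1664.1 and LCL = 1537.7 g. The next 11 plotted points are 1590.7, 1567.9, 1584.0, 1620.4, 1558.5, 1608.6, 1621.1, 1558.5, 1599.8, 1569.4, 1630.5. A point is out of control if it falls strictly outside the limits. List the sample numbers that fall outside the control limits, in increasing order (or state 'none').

All 11 points lie within [1537.7, 1664.1].

none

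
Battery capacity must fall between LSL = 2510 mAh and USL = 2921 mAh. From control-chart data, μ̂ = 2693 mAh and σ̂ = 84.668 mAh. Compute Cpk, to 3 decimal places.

Cpu = (USL − μ̂) / (3σ̂) = (2921 − 2693) / (3 × 84.668) = 0.8976; Cpl = (μ̂ − LSL) / (3σ̂) = (2693 − 2510) / (3 × 84.668) = 0.7205; Cpk = min(Cpu, Cpl) = 0.7205

0.720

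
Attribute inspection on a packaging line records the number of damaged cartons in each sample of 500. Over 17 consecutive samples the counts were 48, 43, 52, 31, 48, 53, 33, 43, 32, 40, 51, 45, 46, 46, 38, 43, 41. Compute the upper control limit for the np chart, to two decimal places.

p̄ = Σdᵢ / (k·n) = 733 / (17 × 500) = 0.08624
UCL = np̄ + 3·√(np̄(1−p̄)) = 43.1176 + 3 × √(43.1176×0.91376) = 43.1176 + 3 × 6.2769 = 61.9483

61.95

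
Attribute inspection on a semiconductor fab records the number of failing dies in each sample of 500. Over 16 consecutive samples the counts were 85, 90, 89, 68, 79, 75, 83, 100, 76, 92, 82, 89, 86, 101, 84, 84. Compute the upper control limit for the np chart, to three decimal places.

110.408

p̄ = Σdᵢ / (k·n) = 1363 / (16 × 500) = 0.17037
UCL = np̄ + 3·√(np̄(1−p̄)) = 85.1875 + 3 × √(85.1875×0.82963) = 85.1875 + 3 × 8.4068 = 110.4078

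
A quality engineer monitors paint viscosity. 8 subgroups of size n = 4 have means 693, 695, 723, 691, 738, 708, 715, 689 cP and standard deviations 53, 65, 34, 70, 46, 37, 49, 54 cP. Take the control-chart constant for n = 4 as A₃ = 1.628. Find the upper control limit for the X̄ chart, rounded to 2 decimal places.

X̄̄ = (693 + 695 + 723 + 691 + 738 + 708 + 715 + 689) / 8 = 706.5000
s̄ = (53 + 65 + 34 + 70 + 46 + 37 + 49 + 54) / 8 = 51.0000
UCL = X̄̄ + A₃·s̄ = 706.5000 + 1.628 × 51.0000 = 789.5280

789.53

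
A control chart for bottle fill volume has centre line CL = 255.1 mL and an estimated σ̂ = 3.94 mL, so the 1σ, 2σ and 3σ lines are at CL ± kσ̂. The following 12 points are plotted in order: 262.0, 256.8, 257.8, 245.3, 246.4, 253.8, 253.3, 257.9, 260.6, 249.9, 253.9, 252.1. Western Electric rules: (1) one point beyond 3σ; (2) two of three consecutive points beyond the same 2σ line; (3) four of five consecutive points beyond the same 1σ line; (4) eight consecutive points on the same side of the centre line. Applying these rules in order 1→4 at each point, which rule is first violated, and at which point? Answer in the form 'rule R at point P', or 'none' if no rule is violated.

Zone of each point (C = within 1σ̂, B = 1σ̂–2σ̂, A = 2σ̂–3σ̂, * = beyond 3σ̂; sign = side of CL): 1:+B, 2:+C, 3:+C, 4:-A, 5:-A, 6:-C, 7:-C, 8:+C, 9:+B, 10:-B, 11:-C, 12:-C
Rule 2 (two of three consecutive points beyond the same 2σ limit) is satisfied at point 5.

rule 2 at point 5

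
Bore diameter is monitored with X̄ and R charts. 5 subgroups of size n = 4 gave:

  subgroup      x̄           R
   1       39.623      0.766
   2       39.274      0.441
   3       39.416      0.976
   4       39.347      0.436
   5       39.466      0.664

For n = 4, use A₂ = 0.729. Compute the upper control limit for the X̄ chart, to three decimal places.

X̄̄ = (39.623 + 39.274 + 39.416 + 39.347 + 39.466) / 5 = 197.1260 / 5 = 39.4252
R̄ = (0.766 + 0.441 + 0.976 + 0.436 + 0.664) / 5 = 3.2830 / 5 = 0.6566
UCL = X̄̄ + A₂·R̄ = 39.4252 + 0.729 × 0.6566 = 39.9039

39.904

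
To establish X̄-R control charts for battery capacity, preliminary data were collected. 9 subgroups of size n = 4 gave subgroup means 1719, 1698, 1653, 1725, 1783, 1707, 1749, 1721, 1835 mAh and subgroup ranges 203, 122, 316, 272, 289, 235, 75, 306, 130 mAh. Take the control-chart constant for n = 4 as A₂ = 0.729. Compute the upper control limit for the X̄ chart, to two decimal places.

1890.01

X̄̄ = (1719 + 1698 + 1653 + 1725 + 1783 + 1707 + 1749 + 1721 + 1835) / 9 = 15590.0000 / 9 = 1732.2222
R̄ = (203 + 122 + 316 + 272 + 289 + 235 + 75 + 306 + 130) / 9 = 1948.0000 / 9 = 216.4444
UCL = X̄̄ + A₂·R̄ = 1732.2222 + 0.729 × 216.4444 = 1890.0102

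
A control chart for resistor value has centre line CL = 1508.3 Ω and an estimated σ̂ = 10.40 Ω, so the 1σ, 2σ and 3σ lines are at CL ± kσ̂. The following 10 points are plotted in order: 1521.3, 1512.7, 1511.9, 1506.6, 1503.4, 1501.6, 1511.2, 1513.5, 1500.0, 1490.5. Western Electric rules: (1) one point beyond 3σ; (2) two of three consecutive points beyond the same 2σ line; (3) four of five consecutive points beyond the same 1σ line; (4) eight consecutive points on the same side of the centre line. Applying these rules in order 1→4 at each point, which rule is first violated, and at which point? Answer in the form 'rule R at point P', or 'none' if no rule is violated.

Zone of each point (C = within 1σ̂, B = 1σ̂–2σ̂, A = 2σ̂–3σ̂, * = beyond 3σ̂; sign = side of CL): 1:+B, 2:+C, 3:+C, 4:-C, 5:-C, 6:-C, 7:+C, 8:+C, 9:-C, 10:-B
No rule fires across all 10 points.

none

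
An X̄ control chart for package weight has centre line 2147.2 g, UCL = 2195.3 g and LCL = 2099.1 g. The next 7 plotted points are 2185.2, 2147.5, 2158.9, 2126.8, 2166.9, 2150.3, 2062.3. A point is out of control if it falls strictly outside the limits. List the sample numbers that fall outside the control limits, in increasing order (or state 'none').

Compare each point to [2099.1, 2195.3]: sample 7 = 2062.3 < LCL.

7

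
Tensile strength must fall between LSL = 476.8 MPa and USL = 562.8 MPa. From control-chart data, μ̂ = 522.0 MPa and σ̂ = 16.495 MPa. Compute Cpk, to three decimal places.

0.824

Cpu = (USL − μ̂) / (3σ̂) = (562.8 − 522.0) / (3 × 16.495) = 0.8245; Cpl = (μ̂ − LSL) / (3σ̂) = (522.0 − 476.8) / (3 × 16.495) = 0.9134; Cpk = min(Cpu, Cpl) = 0.8245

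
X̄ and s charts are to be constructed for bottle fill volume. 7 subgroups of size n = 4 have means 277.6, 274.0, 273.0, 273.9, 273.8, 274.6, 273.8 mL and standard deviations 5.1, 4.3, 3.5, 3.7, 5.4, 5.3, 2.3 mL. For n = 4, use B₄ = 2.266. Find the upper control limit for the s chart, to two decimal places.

s̄ = (5.1 + 4.3 + 3.5 + 3.7 + 5.4 + 5.3 + 2.3) / 7 = 4.2286
UCL_s = B₄·s̄ = 2.266 × 4.2286 = 9.5819

9.58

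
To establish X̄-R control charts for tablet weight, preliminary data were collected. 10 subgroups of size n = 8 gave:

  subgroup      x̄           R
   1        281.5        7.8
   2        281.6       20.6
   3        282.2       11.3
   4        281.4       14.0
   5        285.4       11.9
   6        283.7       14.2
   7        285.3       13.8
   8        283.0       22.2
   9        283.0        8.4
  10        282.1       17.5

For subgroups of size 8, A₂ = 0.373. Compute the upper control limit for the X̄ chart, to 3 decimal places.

288.205

X̄̄ = (281.5 + 281.6 + 282.2 + 281.4 + 285.4 + 283.7 + 285.3 + 283.0 + 283.0 + 282.1) / 10 = 2829.2000 / 10 = 282.9200
R̄ = (7.8 + 20.6 + 11.3 + 14.0 + 11.9 + 14.2 + 13.8 + 22.2 + 8.4 + 17.5) / 10 = 141.7000 / 10 = 14.1700
UCL = X̄̄ + A₂·R̄ = 282.9200 + 0.373 × 14.1700 = 288.2054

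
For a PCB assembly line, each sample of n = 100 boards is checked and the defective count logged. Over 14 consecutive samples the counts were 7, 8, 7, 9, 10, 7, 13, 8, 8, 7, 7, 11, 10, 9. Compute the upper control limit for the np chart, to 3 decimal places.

p̄ = Σdᵢ / (k·n) = 121 / (14 × 100) = 0.08643
UCL = np̄ + 3·√(np̄(1−p̄)) = 8.6429 + 3 × √(8.6429×0.91357) = 8.6429 + 3 × 2.8100 = 17.0727

17.073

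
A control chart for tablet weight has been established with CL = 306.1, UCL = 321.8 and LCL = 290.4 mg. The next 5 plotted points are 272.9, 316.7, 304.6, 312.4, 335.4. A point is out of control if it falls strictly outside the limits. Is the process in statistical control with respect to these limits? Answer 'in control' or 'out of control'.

out of control

Compare each point to [290.4, 321.8]: sample 1 = 272.9 < LCL; sample 5 = 335.4 > UCL.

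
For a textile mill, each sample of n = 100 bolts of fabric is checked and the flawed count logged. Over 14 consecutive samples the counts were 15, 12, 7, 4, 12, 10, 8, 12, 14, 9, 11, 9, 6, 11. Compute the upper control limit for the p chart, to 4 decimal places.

0.1900

p̄ = Σdᵢ / (k·n) = 140 / (14 × 100) = 0.10000
UCL = p̄ + 3·√(p̄(1−p̄)/n) = 0.10000 + 3 × √(0.10000×0.90000/100) = 0.10000 + 3 × 0.03000 = 0.19000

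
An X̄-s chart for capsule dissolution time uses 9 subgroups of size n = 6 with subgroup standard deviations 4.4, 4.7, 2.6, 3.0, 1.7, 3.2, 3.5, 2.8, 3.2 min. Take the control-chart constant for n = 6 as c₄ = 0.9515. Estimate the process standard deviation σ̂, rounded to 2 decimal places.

s̄ = (4.4 + 4.7 + 2.6 + 3.0 + 1.7 + 3.2 + 3.5 + 2.8 + 3.2) / 9 = 3.2333
σ̂ = s̄ / c₄ = 3.2333 / 0.9515 = 3.3981

3.40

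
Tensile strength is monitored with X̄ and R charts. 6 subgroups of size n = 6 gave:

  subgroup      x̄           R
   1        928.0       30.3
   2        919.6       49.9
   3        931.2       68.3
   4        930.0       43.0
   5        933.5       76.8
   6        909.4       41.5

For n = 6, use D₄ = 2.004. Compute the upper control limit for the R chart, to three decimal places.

R̄ = (30.3 + 49.9 + 68.3 + 43.0 + 76.8 + 41.5) / 6 = 309.8000 / 6 = 51.6333
UCL_R = D₄·R̄ = 2.004 × 51.6333 = 103.4732

103.473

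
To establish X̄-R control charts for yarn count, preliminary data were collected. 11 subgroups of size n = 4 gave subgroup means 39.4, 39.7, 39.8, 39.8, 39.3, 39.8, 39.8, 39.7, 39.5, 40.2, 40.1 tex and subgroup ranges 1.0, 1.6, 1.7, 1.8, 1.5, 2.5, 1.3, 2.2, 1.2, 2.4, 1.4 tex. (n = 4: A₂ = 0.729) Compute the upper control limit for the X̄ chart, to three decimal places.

40.969

X̄̄ = (39.4 + 39.7 + 39.8 + 39.8 + 39.3 + 39.8 + 39.8 + 39.7 + 39.5 + 40.2 + 40.1) / 11 = 437.1000 / 11 = 39.7364
R̄ = (1.0 + 1.6 + 1.7 + 1.8 + 1.5 + 2.5 + 1.3 + 2.2 + 1.2 + 2.4 + 1.4) / 11 = 18.6000 / 11 = 1.6909
UCL = X̄̄ + A₂·R̄ = 39.7364 + 0.729 × 1.6909 = 40.9690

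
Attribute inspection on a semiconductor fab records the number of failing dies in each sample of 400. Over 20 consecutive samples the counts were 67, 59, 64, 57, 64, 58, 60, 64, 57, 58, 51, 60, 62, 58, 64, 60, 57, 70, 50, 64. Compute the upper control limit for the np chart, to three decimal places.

p̄ = Σdᵢ / (k·n) = 1204 / (20 × 400) = 0.15050
UCL = np̄ + 3·√(np̄(1−p̄)) = 60.2000 + 3 × √(60.2000×0.84950) = 60.2000 + 3 × 7.1512 = 81.6537

81.654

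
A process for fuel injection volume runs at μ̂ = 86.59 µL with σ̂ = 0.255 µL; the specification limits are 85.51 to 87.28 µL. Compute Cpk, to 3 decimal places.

Cpu = (USL − μ̂) / (3σ̂) = (87.28 − 86.59) / (3 × 0.255) = 0.9020; Cpl = (μ̂ − LSL) / (3σ̂) = (86.59 − 85.51) / (3 × 0.255) = 1.4118; Cpk = min(Cpu, Cpl) = 0.9020

0.902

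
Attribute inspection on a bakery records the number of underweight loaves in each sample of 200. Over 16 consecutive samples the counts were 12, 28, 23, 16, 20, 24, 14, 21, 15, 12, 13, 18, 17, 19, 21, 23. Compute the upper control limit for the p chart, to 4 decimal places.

p̄ = Σdᵢ / (k·n) = 296 / (16 × 200) = 0.09250
UCL = p̄ + 3·√(p̄(1−p̄)/n) = 0.09250 + 3 × √(0.09250×0.90750/200) = 0.09250 + 3 × 0.02049 = 0.15396

0.1540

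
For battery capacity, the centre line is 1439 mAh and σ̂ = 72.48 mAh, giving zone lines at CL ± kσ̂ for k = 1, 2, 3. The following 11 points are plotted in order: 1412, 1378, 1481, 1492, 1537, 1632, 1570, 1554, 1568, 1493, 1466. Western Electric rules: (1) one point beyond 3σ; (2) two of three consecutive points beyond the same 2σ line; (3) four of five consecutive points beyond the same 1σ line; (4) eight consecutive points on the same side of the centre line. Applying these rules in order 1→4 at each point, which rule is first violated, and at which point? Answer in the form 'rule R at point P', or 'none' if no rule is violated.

rule 3 at point 8

Zone of each point (C = within 1σ̂, B = 1σ̂–2σ̂, A = 2σ̂–3σ̂, * = beyond 3σ̂; sign = side of CL): 1:-C, 2:-C, 3:+C, 4:+C, 5:+B, 6:+A, 7:+B, 8:+B, 9:+B, 10:+C, 11:+C
Rule 3 (four of five consecutive points beyond the same 1σ limit) is satisfied at point 8.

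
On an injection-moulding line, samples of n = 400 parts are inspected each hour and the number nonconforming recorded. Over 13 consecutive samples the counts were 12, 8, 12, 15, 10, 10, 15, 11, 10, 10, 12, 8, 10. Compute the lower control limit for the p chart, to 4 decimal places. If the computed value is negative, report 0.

0.0030

p̄ = Σdᵢ / (k·n) = 143 / (13 × 400) = 0.02750
LCL = p̄ − 3·√(p̄(1−p̄)/n) = 0.02750 − 3 × 0.00818 = 0.00297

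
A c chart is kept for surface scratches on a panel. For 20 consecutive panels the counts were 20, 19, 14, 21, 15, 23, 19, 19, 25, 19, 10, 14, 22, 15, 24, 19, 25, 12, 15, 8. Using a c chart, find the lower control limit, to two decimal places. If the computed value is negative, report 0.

c̄ = (20 + 19 + 14 + 21 + 15 + 23 + 19 + 19 + 25 + 19 + 10 + 14 + 22 + 15 + 24 + 19 + 25 + 12 + 15 + 8) / 20 = 358 / 20 = 17.9000
LCL = c̄ − 3√c̄ = 17.9000 − 3 × 4.2308 = 5.2075

5.21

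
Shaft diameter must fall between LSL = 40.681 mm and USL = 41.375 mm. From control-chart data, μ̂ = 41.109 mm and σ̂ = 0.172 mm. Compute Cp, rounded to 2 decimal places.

Cp = (USL − LSL) / (6σ̂) = (41.375 − 40.681) / (6 × 0.172) = 0.6940 / 1.0320 = 0.6725

0.67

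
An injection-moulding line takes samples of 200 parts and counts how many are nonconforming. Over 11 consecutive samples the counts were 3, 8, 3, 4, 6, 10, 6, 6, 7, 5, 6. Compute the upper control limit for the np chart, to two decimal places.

p̄ = Σdᵢ / (k·n) = 64 / (11 × 200) = 0.02909
UCL = np̄ + 3·√(np̄(1−p̄)) = 5.8182 + 3 × √(5.8182×0.97091) = 5.8182 + 3 × 2.3767 = 12.9484

12.95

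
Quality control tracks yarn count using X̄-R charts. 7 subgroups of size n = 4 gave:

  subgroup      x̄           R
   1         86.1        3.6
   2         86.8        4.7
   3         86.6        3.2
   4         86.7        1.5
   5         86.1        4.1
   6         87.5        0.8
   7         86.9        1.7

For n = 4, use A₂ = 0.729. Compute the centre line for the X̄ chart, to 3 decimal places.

X̄̄ = (86.1 + 86.8 + 86.6 + 86.7 + 86.1 + 87.5 + 86.9) / 7 = 606.7000 / 7 = 86.6714
CL = X̄̄ = 86.6714

86.671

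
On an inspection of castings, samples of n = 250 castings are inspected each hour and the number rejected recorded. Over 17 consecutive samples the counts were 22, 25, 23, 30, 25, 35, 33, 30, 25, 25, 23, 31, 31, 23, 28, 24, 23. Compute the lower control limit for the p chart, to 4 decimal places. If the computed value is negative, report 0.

0.0486

p̄ = Σdᵢ / (k·n) = 456 / (17 × 250) = 0.10729
LCL = p̄ − 3·√(p̄(1−p̄)/n) = 0.10729 − 3 × 0.01957 = 0.04857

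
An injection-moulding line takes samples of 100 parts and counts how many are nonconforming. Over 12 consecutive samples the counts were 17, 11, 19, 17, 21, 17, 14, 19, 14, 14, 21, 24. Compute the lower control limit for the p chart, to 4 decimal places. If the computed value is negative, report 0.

0.0598

p̄ = Σdᵢ / (k·n) = 208 / (12 × 100) = 0.17333
LCL = p̄ − 3·√(p̄(1−p̄)/n) = 0.17333 − 3 × 0.03785 = 0.05977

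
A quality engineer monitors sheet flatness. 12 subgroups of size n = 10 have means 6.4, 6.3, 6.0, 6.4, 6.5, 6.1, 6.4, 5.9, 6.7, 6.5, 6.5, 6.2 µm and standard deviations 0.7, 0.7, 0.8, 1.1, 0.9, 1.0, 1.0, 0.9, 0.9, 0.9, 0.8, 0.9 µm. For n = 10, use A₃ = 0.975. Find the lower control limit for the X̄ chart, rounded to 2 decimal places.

X̄̄ = (6.4 + 6.3 + 6.0 + 6.4 + 6.5 + 6.1 + 6.4 + 5.9 + 6.7 + 6.5 + 6.5 + 6.2) / 12 = 6.3250
s̄ = (0.7 + 0.7 + 0.8 + 1.1 + 0.9 + 1.0 + 1.0 + 0.9 + 0.9 + 0.9 + 0.8 + 0.9) / 12 = 0.8833
LCL = X̄̄ − A₃·s̄ = 6.3250 − 0.975 × 0.8833 = 5.4638

5.46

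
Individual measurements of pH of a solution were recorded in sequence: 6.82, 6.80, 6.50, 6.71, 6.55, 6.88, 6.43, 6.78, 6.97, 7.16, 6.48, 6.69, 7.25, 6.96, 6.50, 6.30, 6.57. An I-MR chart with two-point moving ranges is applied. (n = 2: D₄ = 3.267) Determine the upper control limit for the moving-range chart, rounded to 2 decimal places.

0.99

Moving ranges: 0.02, 0.30, 0.21, 0.16, 0.33, 0.45, 0.35, 0.19, 0.19, 0.68, 0.21, 0.56, 0.29, 0.46, 0.20, 0.27; M̄R̄ = 4.8700 / 16 = 0.3044
UCL_MR = D₄·M̄R̄ = 3.267 × 0.3044 = 0.9944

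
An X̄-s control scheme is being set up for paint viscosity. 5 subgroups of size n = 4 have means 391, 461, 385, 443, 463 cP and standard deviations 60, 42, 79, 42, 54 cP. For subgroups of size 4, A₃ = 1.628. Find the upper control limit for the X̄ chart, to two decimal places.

X̄̄ = (391 + 461 + 385 + 443 + 463) / 5 = 428.6000
s̄ = (60 + 42 + 79 + 42 + 54) / 5 = 55.4000
UCL = X̄̄ + A₃·s̄ = 428.6000 + 1.628 × 55.4000 = 518.7912

518.79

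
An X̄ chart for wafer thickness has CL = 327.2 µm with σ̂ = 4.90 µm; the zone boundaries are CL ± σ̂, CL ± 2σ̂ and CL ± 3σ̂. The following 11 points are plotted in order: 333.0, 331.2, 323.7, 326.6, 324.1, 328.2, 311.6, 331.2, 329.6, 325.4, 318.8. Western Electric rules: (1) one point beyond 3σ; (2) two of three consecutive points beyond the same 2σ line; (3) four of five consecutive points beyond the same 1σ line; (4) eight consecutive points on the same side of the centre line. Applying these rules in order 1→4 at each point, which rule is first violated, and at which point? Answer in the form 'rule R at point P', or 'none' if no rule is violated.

Zone of each point (C = within 1σ̂, B = 1σ̂–2σ̂, A = 2σ̂–3σ̂, * = beyond 3σ̂; sign = side of CL): 1:+B, 2:+C, 3:-C, 4:-C, 5:-C, 6:+C, 7:-*, 8:+C, 9:+C, 10:-C, 11:-B
Rule 1 (one point beyond the 3σ limits) is satisfied at point 7.

rule 1 at point 7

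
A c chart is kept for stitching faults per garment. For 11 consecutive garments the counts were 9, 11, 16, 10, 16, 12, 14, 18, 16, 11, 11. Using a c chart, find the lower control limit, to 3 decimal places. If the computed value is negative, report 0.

2.237

c̄ = (9 + 11 + 16 + 10 + 16 + 12 + 14 + 18 + 16 + 11 + 11) / 11 = 144 / 11 = 13.0909
LCL = c̄ − 3√c̄ = 13.0909 − 3 × 3.6181 = 2.2365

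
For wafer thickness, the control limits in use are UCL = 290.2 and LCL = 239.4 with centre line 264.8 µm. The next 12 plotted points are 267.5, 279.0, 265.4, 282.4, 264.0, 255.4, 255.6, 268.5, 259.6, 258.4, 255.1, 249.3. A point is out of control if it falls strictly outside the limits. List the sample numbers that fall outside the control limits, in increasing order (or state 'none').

All 12 points lie within [239.4, 290.2].

none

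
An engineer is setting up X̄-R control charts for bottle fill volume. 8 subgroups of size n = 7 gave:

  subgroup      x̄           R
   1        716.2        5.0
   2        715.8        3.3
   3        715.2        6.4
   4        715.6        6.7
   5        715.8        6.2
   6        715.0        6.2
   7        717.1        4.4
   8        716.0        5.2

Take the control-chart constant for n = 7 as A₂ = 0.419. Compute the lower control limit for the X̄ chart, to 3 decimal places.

713.564

X̄̄ = (716.2 + 715.8 + 715.2 + 715.6 + 715.8 + 715.0 + 717.1 + 716.0) / 8 = 5726.7000 / 8 = 715.8375
R̄ = (5.0 + 3.3 + 6.4 + 6.7 + 6.2 + 6.2 + 4.4 + 5.2) / 8 = 43.4000 / 8 = 5.4250
LCL = X̄̄ − A₂·R̄ = 715.8375 − 0.419 × 5.4250 = 713.5644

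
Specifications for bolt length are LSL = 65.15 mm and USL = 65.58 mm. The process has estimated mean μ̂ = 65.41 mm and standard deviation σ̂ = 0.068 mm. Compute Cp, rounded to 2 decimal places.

Cp = (USL − LSL) / (6σ̂) = (65.58 − 65.15) / (6 × 0.068) = 0.4300 / 0.4080 = 1.0539

1.05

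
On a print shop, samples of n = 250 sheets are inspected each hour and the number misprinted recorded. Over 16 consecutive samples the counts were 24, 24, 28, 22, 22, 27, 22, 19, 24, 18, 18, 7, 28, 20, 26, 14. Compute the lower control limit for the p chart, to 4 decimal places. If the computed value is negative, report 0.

0.0326

p̄ = Σdᵢ / (k·n) = 343 / (16 × 250) = 0.08575
LCL = p̄ − 3·√(p̄(1−p̄)/n) = 0.08575 − 3 × 0.01771 = 0.03262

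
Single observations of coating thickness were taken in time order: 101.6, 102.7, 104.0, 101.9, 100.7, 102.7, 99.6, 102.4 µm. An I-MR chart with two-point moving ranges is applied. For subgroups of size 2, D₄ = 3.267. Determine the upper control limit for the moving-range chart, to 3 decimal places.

Moving ranges: 1.1, 1.3, 2.1, 1.2, 2.0, 3.1, 2.8; M̄R̄ = 13.6000 / 7 = 1.9429
UCL_MR = D₄·M̄R̄ = 3.267 × 1.9429 = 6.3473

6.347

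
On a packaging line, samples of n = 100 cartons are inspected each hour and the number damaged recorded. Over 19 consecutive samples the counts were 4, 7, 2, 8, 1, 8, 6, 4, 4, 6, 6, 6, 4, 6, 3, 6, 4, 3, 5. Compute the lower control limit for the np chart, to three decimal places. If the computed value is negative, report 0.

0.000

p̄ = Σdᵢ / (k·n) = 93 / (19 × 100) = 0.04895
LCL = np̄ − 3·√(np̄(1−p̄)) = 4.8947 − 3 × 2.1576 = -1.5780 → 0 (negative, so LCL = 0)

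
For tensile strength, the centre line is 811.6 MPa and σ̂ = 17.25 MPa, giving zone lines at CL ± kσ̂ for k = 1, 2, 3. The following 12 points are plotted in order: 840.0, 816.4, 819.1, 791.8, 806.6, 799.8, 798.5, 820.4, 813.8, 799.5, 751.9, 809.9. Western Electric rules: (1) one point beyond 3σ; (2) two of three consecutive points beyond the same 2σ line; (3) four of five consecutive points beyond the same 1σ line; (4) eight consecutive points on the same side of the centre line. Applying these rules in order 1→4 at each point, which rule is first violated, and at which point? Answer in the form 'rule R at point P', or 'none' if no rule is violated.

rule 1 at point 11

Zone of each point (C = within 1σ̂, B = 1σ̂–2σ̂, A = 2σ̂–3σ̂, * = beyond 3σ̂; sign = side of CL): 1:+B, 2:+C, 3:+C, 4:-B, 5:-C, 6:-C, 7:-C, 8:+C, 9:+C, 10:-C, 11:-*, 12:-C
Rule 1 (one point beyond the 3σ limits) is satisfied at point 11.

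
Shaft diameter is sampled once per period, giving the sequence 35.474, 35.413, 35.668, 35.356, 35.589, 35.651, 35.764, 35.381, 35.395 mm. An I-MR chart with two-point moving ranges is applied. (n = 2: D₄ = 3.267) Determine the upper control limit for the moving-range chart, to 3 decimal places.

0.585

Moving ranges: 0.061, 0.255, 0.312, 0.233, 0.062, 0.113, 0.383, 0.014; M̄R̄ = 1.4330 / 8 = 0.1791
UCL_MR = D₄·M̄R̄ = 3.267 × 0.1791 = 0.5852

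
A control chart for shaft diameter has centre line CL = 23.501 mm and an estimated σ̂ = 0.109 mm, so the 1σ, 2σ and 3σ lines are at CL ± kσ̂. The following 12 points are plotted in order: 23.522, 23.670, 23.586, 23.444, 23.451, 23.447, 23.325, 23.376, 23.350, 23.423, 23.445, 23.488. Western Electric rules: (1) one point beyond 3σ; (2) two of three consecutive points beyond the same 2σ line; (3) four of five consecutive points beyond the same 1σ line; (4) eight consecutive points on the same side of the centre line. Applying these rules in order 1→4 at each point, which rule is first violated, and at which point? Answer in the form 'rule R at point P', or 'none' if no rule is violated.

Zone of each point (C = within 1σ̂, B = 1σ̂–2σ̂, A = 2σ̂–3σ̂, * = beyond 3σ̂; sign = side of CL): 1:+C, 2:+B, 3:+C, 4:-C, 5:-C, 6:-C, 7:-B, 8:-B, 9:-B, 10:-C, 11:-C, 12:-C
Rule 4 (eight consecutive points on the same side of the centre line) is satisfied at point 11.

rule 4 at point 11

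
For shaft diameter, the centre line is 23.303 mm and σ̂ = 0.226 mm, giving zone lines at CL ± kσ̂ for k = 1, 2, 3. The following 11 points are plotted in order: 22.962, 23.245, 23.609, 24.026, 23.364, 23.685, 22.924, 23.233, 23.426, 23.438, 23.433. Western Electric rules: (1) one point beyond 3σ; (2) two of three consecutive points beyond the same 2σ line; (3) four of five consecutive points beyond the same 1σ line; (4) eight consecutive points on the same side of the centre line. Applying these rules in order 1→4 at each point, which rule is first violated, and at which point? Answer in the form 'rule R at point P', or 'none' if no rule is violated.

Zone of each point (C = within 1σ̂, B = 1σ̂–2σ̂, A = 2σ̂–3σ̂, * = beyond 3σ̂; sign = side of CL): 1:-B, 2:-C, 3:+B, 4:+*, 5:+C, 6:+B, 7:-B, 8:-C, 9:+C, 10:+C, 11:+C
Rule 1 (one point beyond the 3σ limits) is satisfied at point 4.

rule 1 at point 4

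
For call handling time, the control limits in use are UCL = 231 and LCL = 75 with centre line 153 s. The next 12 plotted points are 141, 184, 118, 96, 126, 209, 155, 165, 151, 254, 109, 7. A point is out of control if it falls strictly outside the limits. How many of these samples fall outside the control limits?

Compare each point to [75, 231]: sample 10 = 254 > UCL; sample 12 = 7 < LCL.

2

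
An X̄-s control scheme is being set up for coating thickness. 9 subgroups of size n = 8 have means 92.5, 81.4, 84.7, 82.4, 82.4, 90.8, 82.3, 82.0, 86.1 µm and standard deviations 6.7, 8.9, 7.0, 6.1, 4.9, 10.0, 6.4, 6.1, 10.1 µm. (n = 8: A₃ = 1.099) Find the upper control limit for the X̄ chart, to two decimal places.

93.04

X̄̄ = (92.5 + 81.4 + 84.7 + 82.4 + 82.4 + 90.8 + 82.3 + 82.0 + 86.1) / 9 = 84.9556
s̄ = (6.7 + 8.9 + 7.0 + 6.1 + 4.9 + 10.0 + 6.4 + 6.1 + 10.1) / 9 = 7.3556
UCL = X̄̄ + A₃·s̄ = 84.9556 + 1.099 × 7.3556 = 93.0393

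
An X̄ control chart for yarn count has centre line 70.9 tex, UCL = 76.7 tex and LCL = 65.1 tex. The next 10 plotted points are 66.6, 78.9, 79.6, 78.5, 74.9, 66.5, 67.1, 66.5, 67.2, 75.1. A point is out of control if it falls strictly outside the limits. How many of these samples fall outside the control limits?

3

Compare each point to [65.1, 76.7]: sample 2 = 78.9 > UCL; sample 3 = 79.6 > UCL; sample 4 = 78.5 > UCL.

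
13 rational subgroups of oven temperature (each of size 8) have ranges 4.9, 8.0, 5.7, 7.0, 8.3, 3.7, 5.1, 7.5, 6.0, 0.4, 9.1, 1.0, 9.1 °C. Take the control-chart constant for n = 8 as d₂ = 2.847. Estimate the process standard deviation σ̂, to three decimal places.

2.048

R̄ = (4.9 + 8.0 + 5.7 + 7.0 + 8.3 + 3.7 + 5.1 + 7.5 + 6.0 + 0.4 + 9.1 + 1.0 + 9.1) / 13 = 5.8308
σ̂ = R̄ / d₂ = 5.8308 / 2.847 = 2.0480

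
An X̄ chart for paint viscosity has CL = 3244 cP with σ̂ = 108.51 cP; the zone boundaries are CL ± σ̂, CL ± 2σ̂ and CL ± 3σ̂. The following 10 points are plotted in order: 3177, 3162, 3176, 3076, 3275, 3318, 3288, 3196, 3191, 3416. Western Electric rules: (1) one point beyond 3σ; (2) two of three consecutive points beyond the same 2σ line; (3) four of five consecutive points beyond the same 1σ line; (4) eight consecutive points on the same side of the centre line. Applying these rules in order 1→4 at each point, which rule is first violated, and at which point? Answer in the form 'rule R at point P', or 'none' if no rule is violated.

Zone of each point (C = within 1σ̂, B = 1σ̂–2σ̂, A = 2σ̂–3σ̂, * = beyond 3σ̂; sign = side of CL): 1:-C, 2:-C, 3:-C, 4:-B, 5:+C, 6:+C, 7:+C, 8:-C, 9:-C, 10:+B
No rule fires across all 10 points.

none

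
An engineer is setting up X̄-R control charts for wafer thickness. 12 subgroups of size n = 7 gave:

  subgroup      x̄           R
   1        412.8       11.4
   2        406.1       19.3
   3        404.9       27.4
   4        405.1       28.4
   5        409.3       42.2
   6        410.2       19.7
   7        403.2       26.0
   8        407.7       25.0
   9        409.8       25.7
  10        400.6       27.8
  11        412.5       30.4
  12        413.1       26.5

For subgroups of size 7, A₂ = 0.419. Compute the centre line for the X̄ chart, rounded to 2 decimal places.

407.94

X̄̄ = (412.8 + 406.1 + 404.9 + 405.1 + 409.3 + 410.2 + 403.2 + 407.7 + 409.8 + 400.6 + 412.5 + 413.1) / 12 = 4895.3000 / 12 = 407.9417
CL = X̄̄ = 407.9417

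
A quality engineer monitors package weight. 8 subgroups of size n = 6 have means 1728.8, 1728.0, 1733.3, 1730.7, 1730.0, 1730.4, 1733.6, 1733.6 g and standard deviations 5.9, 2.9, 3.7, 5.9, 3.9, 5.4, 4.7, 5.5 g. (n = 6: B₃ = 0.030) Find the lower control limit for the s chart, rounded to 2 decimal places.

s̄ = (5.9 + 2.9 + 3.7 + 5.9 + 3.9 + 5.4 + 4.7 + 5.5) / 8 = 4.7375
LCL_s = B₃·s̄ = 0.030 × 4.7375 = 0.1421

0.14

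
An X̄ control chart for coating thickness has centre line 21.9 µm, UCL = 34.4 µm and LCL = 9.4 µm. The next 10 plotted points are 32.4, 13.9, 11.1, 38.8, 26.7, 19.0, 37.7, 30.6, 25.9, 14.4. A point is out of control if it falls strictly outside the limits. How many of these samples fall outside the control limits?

2

Compare each point to [9.4, 34.4]: sample 4 = 38.8 > UCL; sample 7 = 37.7 > UCL.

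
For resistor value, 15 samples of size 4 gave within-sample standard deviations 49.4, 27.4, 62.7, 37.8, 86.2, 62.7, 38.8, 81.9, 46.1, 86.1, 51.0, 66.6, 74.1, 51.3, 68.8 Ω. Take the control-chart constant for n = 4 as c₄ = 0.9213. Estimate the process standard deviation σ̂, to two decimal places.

64.47

s̄ = (49.4 + 27.4 + 62.7 + 37.8 + 86.2 + 62.7 + 38.8 + 81.9 + 46.1 + 86.1 + 51.0 + 66.6 + 74.1 + 51.3 + 68.8) / 15 = 59.3933
σ̂ = s̄ / c₄ = 59.3933 / 0.9213 = 64.4669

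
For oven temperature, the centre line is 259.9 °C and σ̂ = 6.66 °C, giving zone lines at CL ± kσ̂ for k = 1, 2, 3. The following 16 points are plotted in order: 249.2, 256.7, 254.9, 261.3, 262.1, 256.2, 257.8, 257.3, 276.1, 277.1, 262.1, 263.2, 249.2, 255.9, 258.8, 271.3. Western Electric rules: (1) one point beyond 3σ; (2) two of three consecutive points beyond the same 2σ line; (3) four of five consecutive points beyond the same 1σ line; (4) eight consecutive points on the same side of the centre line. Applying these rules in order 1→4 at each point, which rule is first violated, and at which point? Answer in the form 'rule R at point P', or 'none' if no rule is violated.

Zone of each point (C = within 1σ̂, B = 1σ̂–2σ̂, A = 2σ̂–3σ̂, * = beyond 3σ̂; sign = side of CL): 1:-B, 2:-C, 3:-C, 4:+C, 5:+C, 6:-C, 7:-C, 8:-C, 9:+A, 10:+A, 11:+C, 12:+C, 13:-B, 14:-C, 15:-C, 16:+B
Rule 2 (two of three consecutive points beyond the same 2σ limit) is satisfied at point 10.

rule 2 at point 10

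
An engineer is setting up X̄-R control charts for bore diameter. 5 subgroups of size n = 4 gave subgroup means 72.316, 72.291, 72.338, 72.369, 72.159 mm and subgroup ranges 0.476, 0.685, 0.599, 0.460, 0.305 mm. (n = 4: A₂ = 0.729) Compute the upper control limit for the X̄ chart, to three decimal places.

72.663

X̄̄ = (72.316 + 72.291 + 72.338 + 72.369 + 72.159) / 5 = 361.4730 / 5 = 72.2946
R̄ = (0.476 + 0.685 + 0.599 + 0.460 + 0.305) / 5 = 2.5250 / 5 = 0.5050
UCL = X̄̄ + A₂·R̄ = 72.2946 + 0.729 × 0.5050 = 72.6627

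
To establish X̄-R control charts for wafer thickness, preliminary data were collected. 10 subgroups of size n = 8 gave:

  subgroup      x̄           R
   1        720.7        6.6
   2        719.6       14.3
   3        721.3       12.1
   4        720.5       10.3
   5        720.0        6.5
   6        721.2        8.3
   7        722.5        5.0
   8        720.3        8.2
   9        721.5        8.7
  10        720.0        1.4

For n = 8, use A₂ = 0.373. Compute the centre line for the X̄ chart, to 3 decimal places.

720.760

X̄̄ = (720.7 + 719.6 + 721.3 + 720.5 + 720.0 + 721.2 + 722.5 + 720.3 + 721.5 + 720.0) / 10 = 7207.6000 / 10 = 720.7600
CL = X̄̄ = 720.7600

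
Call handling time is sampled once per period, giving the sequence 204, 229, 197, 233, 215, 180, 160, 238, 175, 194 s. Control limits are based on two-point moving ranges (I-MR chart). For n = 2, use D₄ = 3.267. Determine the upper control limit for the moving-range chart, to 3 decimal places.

118.338

Moving ranges: 25, 32, 36, 18, 35, 20, 78, 63, 19; M̄R̄ = 326.0000 / 9 = 36.2222
UCL_MR = D₄·M̄R̄ = 3.267 × 36.2222 = 118.3380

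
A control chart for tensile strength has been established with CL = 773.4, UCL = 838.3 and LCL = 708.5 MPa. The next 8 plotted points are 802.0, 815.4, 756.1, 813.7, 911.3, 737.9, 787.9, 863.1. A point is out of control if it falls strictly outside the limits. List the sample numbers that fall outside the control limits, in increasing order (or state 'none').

Compare each point to [708.5, 838.3]: sample 5 = 911.3 > UCL; sample 8 = 863.1 > UCL.

5, 8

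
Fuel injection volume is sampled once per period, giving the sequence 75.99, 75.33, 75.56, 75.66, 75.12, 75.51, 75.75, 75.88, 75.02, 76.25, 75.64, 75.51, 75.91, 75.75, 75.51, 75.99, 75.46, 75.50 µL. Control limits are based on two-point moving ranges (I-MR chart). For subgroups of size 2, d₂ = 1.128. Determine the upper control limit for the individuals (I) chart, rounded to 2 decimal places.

76.72

X̄ = (75.99 + 75.33 + 75.56 + 75.66 + 75.12 + 75.51 + 75.75 + 75.88 + 75.02 + 76.25 + 75.64 + 75.51 + 75.91 + 75.75 + 75.51 + 75.99 + 75.46 + 75.50) / 18 = 75.6300
Moving ranges: 0.66, 0.23, 0.10, 0.54, 0.39, 0.24, 0.13, 0.86, 1.23, 0.61, 0.13, 0.40, 0.16, 0.24, 0.48, 0.53, 0.04; M̄R̄ = 6.9700 / 17 = 0.4100
UCL = X̄ + 3·M̄R̄/d₂ = 75.6300 + 3 × 0.4100 / 1.128 = 76.7204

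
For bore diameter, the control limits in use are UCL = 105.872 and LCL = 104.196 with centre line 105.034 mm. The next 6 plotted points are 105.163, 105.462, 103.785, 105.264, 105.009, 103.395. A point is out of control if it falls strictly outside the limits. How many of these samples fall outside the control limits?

2

Compare each point to [104.196, 105.872]: sample 3 = 103.785 < LCL; sample 6 = 103.395 < LCL.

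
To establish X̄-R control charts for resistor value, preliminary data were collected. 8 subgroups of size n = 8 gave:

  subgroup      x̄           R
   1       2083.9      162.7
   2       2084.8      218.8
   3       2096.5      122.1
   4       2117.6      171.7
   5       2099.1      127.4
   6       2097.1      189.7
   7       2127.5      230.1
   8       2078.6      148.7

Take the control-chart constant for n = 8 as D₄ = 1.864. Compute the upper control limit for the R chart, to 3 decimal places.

R̄ = (162.7 + 218.8 + 122.1 + 171.7 + 127.4 + 189.7 + 230.1 + 148.7) / 8 = 1371.2000 / 8 = 171.4000
UCL_R = D₄·R̄ = 1.864 × 171.4000 = 319.4896

319.490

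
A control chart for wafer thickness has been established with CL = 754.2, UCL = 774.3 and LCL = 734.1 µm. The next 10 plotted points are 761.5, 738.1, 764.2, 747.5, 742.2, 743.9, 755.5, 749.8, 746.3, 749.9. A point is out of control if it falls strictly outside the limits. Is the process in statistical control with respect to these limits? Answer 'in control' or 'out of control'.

in control

All 10 points lie within [734.1, 774.3].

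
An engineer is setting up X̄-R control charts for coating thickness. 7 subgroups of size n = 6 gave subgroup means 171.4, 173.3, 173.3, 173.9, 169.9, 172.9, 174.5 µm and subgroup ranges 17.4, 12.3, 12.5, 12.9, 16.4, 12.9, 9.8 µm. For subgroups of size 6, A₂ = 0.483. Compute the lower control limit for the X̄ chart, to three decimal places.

166.243

X̄̄ = (171.4 + 173.3 + 173.3 + 173.9 + 169.9 + 172.9 + 174.5) / 7 = 1209.2000 / 7 = 172.7429
R̄ = (17.4 + 12.3 + 12.5 + 12.9 + 16.4 + 12.9 + 9.8) / 7 = 94.2000 / 7 = 13.4571
LCL = X̄̄ − A₂·R̄ = 172.7429 − 0.483 × 13.4571 = 166.2431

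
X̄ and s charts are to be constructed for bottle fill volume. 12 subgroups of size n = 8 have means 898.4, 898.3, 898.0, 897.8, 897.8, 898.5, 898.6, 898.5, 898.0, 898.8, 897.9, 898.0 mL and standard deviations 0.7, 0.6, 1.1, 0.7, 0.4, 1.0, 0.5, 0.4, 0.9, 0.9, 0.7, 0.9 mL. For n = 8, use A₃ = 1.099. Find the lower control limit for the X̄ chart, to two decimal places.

X̄̄ = (898.4 + 898.3 + 898.0 + 897.8 + 897.8 + 898.5 + 898.6 + 898.5 + 898.0 + 898.8 + 897.9 + 898.0) / 12 = 898.2167
s̄ = (0.7 + 0.6 + 1.1 + 0.7 + 0.4 + 1.0 + 0.5 + 0.4 + 0.9 + 0.9 + 0.7 + 0.9) / 12 = 0.7333
LCL = X̄̄ − A₃·s̄ = 898.2167 − 1.099 × 0.7333 = 897.4107

897.41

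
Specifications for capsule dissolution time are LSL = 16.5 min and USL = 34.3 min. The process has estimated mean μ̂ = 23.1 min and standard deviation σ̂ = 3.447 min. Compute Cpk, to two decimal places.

Cpu = (USL − μ̂) / (3σ̂) = (34.3 − 23.1) / (3 × 3.447) = 1.0831; Cpl = (μ̂ − LSL) / (3σ̂) = (23.1 − 16.5) / (3 × 3.447) = 0.6382; Cpk = min(Cpu, Cpl) = 0.6382

0.64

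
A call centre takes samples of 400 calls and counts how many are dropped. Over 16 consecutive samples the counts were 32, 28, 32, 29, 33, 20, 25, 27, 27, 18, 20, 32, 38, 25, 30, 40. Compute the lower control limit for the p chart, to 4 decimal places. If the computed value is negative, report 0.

0.0327

p̄ = Σdᵢ / (k·n) = 456 / (16 × 400) = 0.07125
LCL = p̄ − 3·√(p̄(1−p̄)/n) = 0.07125 − 3 × 0.01286 = 0.03266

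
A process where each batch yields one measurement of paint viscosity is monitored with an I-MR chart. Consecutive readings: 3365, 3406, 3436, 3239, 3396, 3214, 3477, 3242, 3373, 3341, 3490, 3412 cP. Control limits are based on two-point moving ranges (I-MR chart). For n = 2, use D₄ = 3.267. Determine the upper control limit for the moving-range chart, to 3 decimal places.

Moving ranges: 41, 30, 197, 157, 182, 263, 235, 131, 32, 149, 78; M̄R̄ = 1495.0000 / 11 = 135.9091
UCL_MR = D₄·M̄R̄ = 3.267 × 135.9091 = 444.0150

444.015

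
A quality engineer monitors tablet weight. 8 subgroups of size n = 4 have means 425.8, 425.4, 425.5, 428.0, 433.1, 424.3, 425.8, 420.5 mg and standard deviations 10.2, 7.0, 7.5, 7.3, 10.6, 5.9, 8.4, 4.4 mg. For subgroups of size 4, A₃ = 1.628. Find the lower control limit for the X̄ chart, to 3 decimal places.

413.575

X̄̄ = (425.8 + 425.4 + 425.5 + 428.0 + 433.1 + 424.3 + 425.8 + 420.5) / 8 = 426.0500
s̄ = (10.2 + 7.0 + 7.5 + 7.3 + 10.6 + 5.9 + 8.4 + 4.4) / 8 = 7.6625
LCL = X̄̄ − A₃·s̄ = 426.0500 − 1.628 × 7.6625 = 413.5754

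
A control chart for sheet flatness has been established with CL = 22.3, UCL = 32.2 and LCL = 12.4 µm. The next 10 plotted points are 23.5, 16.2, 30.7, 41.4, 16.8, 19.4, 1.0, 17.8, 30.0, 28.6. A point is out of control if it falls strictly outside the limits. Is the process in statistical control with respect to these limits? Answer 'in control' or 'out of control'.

out of control

Compare each point to [12.4, 32.2]: sample 4 = 41.4 > UCL; sample 7 = 1.0 < LCL.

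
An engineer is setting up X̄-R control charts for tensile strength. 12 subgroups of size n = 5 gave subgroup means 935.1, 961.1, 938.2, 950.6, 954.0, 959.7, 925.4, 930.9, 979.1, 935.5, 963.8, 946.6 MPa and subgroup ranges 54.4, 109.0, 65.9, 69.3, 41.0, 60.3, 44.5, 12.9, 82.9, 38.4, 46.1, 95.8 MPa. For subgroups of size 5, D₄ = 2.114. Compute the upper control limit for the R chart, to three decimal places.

126.928

R̄ = (54.4 + 109.0 + 65.9 + 69.3 + 41.0 + 60.3 + 44.5 + 12.9 + 82.9 + 38.4 + 46.1 + 95.8) / 12 = 720.5000 / 12 = 60.0417
UCL_R = D₄·R̄ = 2.114 × 60.0417 = 126.9281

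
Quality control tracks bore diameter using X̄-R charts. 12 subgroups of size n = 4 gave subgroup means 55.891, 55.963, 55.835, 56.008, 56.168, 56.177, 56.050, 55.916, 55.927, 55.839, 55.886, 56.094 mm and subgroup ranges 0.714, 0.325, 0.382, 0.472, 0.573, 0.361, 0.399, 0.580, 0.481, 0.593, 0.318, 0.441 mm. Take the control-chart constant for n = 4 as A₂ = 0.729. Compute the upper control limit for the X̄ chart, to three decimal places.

56.322

X̄̄ = (55.891 + 55.963 + 55.835 + 56.008 + 56.168 + 56.177 + 56.050 + 55.916 + 55.927 + 55.839 + 55.886 + 56.094) / 12 = 671.7540 / 12 = 55.9795
R̄ = (0.714 + 0.325 + 0.382 + 0.472 + 0.573 + 0.361 + 0.399 + 0.580 + 0.481 + 0.593 + 0.318 + 0.441) / 12 = 5.6390 / 12 = 0.4699
UCL = X̄̄ + A₂·R̄ = 55.9795 + 0.729 × 0.4699 = 56.3221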